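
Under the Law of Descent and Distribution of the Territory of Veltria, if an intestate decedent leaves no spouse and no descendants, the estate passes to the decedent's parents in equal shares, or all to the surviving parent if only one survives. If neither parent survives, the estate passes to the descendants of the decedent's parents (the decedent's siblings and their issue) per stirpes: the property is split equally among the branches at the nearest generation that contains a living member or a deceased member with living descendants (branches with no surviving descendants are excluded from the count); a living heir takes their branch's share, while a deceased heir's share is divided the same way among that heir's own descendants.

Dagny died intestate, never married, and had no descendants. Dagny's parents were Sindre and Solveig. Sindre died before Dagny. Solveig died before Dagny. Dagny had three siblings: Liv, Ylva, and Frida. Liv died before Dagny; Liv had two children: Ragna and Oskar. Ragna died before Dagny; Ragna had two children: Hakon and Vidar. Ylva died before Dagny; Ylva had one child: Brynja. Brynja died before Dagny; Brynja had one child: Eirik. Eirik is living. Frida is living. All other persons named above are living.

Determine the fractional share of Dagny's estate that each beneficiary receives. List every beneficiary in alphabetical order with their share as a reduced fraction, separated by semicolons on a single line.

Eirik 1/3; Frida 1/3; Hakon 1/12; Oskar 1/6; Vidar 1/12

Neither parent survives and there are no descendants, so the estate passes to Dagny's siblings and their issue per stirpes.
The estate is divided into 3 equal shares of 1/3 among Liv, Ylva, Frida.
Liv predeceased; the 1/3 allotted to Liv's branch passes to Liv's issue by representation.
The 1/3 is divided into 2 equal shares of 1/6 among Ragna, Oskar.
Ragna predeceased; the 1/6 allotted to Ragna's branch passes to Ragna's issue by representation.
The 1/6 is divided into 2 equal shares of 1/12 among Hakon, Vidar.
Hakon is living and takes 1/12.
Vidar is living and takes 1/12.
Oskar is living and takes 1/6.
Ylva predeceased; the 1/3 allotted to Ylva's branch passes to Ylva's issue by representation.
Brynja's line is the sole branch at this level, so the full 1/3 passes to Brynja's issue by representation.
Eirik is the sole taker at this level and receives the full 1/3.
Frida is living and takes 1/3.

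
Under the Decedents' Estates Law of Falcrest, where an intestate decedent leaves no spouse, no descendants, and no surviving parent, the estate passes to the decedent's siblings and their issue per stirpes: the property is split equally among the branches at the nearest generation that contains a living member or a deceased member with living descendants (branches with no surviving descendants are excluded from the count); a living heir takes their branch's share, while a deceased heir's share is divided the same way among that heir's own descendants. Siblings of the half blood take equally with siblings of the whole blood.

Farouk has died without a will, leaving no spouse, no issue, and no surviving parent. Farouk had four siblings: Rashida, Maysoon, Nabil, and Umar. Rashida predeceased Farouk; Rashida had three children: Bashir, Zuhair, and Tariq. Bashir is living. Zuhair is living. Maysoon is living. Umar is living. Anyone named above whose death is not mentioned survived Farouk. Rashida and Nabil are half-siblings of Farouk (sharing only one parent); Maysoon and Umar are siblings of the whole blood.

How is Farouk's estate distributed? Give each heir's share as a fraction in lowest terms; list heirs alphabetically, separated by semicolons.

No spouse, descendants, or parent survives, so the estate passes to Farouk's siblings per stirpes.
Half-blood and whole-blood siblings take equally under the stated rule.
The estate is divided into 4 equal shares of 1/4 among Rashida, Maysoon, Nabil, Umar.
Rashida predeceased; the 1/4 allotted to Rashida's branch passes to Rashida's issue by representation.
The 1/4 is divided into 3 equal shares of 1/12 among Bashir, Zuhair, Tariq.
Bashir is living and takes 1/12.
Zuhair is living and takes 1/12.
Tariq is living and takes 1/12.
Maysoon is living and takes 1/4.
Nabil is living and takes 1/4.
Umar is living and takes 1/4.

Bashir 1/12; Maysoon 1/4; Nabil 1/4; Tariq 1/12; Umar 1/4; Zuhair 1/12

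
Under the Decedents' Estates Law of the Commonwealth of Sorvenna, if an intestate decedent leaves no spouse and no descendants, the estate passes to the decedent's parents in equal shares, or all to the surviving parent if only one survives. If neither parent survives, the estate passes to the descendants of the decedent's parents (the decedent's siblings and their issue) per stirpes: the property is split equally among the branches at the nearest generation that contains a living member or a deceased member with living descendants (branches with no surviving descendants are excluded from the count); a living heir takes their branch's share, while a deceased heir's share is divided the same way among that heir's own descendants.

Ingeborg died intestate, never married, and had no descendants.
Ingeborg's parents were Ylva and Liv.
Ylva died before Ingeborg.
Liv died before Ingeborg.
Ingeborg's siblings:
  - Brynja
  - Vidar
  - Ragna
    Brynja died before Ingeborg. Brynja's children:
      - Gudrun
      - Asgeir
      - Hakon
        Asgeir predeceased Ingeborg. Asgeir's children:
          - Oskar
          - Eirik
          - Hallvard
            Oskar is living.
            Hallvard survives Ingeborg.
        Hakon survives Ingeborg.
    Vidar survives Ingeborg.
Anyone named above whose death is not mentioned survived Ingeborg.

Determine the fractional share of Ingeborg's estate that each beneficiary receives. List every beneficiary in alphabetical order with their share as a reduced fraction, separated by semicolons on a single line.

Neither parent survives and there are no descendants, so the estate passes to Ingeborg's siblings and their issue per stirpes.
The estate is divided into 3 equal shares of 1/3 among Brynja, Vidar, Ragna.
Brynja predeceased; the 1/3 allotted to Brynja's branch passes to Brynja's issue by representation.
The 1/3 is divided into 3 equal shares of 1/9 among Gudrun, Asgeir, Hakon.
Gudrun is living and takes 1/9.
Asgeir predeceased; the 1/9 allotted to Asgeir's branch passes to Asgeir's issue by representation.
The 1/9 is divided into 3 equal shares of 1/27 among Oskar, Eirik, Hallvard.
Oskar is living and takes 1/27.
Eirik is living and takes 1/27.
Hallvard is living and takes 1/27.
Hakon is living and takes 1/9.
Vidar is living and takes 1/3.
Ragna is living and takes 1/3.

Eirik 1/27; Gudrun 1/9; Hakon 1/9; Hallvard 1/27; Oskar 1/27; Ragna 1/3; Vidar 1/3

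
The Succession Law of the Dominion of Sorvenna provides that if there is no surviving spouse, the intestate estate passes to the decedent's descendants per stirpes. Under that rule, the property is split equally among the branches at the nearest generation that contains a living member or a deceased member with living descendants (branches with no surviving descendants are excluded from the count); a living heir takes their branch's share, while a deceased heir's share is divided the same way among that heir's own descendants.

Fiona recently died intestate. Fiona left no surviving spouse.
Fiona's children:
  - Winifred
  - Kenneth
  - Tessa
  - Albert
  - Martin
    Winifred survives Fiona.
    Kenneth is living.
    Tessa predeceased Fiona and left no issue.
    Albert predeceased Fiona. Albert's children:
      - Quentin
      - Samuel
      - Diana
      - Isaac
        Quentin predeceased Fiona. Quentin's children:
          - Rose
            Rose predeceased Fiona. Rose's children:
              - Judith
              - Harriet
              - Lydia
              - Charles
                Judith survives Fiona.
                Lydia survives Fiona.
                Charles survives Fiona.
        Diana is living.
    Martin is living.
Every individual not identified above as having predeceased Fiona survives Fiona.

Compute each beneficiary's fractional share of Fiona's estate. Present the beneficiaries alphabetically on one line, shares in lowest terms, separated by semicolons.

There is no surviving spouse, so the entire estate passes to Fiona's descendants per stirpes.
Tessa left no surviving issue, so that branch lapses and is disregarded.
The estate is divided into 4 equal shares of 1/4 among Winifred, Kenneth, Albert, Martin.
Winifred is living and takes 1/4.
Kenneth is living and takes 1/4.
Albert predeceased; the 1/4 allotted to Albert's branch passes to Albert's issue by representation.
The 1/4 is divided into 4 equal shares of 1/16 among Quentin, Samuel, Diana, Isaac.
Quentin predeceased; the 1/16 allotted to Quentin's branch passes to Quentin's issue by representation.
Rose's line is the sole branch at this level, so the full 1/16 passes to Rose's issue by representation.
The 1/16 is divided into 4 equal shares of 1/64 among Judith, Harriet, Lydia, Charles.
Judith is living and takes 1/64.
Harriet is living and takes 1/64.
Lydia is living and takes 1/64.
Charles is living and takes 1/64.
Samuel is living and takes 1/16.
Diana is living and takes 1/16.
Isaac is living and takes 1/16.
Martin is living and takes 1/4.

Charles 1/64; Diana 1/16; Harriet 1/64; Isaac 1/16; Judith 1/64; Kenneth 1/4; Lydia 1/64; Martin 1/4; Samuel 1/16; Winifred 1/4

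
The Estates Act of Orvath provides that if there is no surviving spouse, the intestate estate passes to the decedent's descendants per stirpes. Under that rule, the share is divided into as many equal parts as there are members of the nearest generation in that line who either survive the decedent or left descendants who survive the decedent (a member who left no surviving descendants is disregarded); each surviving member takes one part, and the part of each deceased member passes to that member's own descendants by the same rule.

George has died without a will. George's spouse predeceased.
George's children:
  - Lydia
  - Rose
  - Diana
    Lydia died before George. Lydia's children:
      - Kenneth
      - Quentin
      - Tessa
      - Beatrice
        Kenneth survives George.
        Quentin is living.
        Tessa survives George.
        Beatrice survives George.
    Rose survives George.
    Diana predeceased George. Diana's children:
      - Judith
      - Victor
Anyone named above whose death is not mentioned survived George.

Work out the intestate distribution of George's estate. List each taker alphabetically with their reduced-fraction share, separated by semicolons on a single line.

Beatrice 1/12; Judith 1/6; Kenneth 1/12; Quentin 1/12; Rose 1/3; Tessa 1/12; Victor 1/6

There is no surviving spouse, so the entire estate passes to George's descendants per stirpes.
The estate is divided into 3 equal shares of 1/3 among Lydia, Rose, Diana.
Lydia predeceased; the 1/3 allotted to Lydia's branch passes to Lydia's issue by representation.
The 1/3 is divided into 4 equal shares of 1/12 among Kenneth, Quentin, Tessa, Beatrice.
Kenneth is living and takes 1/12.
Quentin is living and takes 1/12.
Tessa is living and takes 1/12.
Beatrice is living and takes 1/12.
Rose is living and takes 1/3.
Diana predeceased; the 1/3 allotted to Diana's branch passes to Diana's issue by representation.
The 1/3 is divided into 2 equal shares of 1/6 among Judith, Victor.
Judith is living and takes 1/6.
Victor is living and takes 1/6.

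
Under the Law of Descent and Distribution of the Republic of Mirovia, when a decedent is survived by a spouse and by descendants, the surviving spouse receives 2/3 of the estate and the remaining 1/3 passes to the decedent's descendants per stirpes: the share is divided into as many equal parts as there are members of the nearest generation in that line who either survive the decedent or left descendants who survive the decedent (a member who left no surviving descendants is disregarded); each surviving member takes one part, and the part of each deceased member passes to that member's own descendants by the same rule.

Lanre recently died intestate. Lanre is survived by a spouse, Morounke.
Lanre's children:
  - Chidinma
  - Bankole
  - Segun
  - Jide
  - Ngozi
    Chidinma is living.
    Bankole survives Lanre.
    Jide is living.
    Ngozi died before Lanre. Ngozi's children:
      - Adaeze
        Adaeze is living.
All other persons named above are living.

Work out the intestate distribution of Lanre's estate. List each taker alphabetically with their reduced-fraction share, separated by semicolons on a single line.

Morounke, as surviving spouse, takes 2/3.
The remaining 1/3 passes to Lanre's descendants per stirpes.
The 1/3 is divided into 5 equal shares of 1/15 among Chidinma, Bankole, Segun, Jide, Ngozi.
Chidinma is living and takes 1/15.
Bankole is living and takes 1/15.
Segun is living and takes 1/15.
Jide is living and takes 1/15.
Ngozi predeceased; the 1/15 allotted to Ngozi's branch passes to Ngozi's issue by representation.
Adaeze is the sole taker at this level and receives the full 1/15.

Adaeze 1/15; Bankole 1/15; Chidinma 1/15; Jide 1/15; Morounke 2/3; Segun 1/15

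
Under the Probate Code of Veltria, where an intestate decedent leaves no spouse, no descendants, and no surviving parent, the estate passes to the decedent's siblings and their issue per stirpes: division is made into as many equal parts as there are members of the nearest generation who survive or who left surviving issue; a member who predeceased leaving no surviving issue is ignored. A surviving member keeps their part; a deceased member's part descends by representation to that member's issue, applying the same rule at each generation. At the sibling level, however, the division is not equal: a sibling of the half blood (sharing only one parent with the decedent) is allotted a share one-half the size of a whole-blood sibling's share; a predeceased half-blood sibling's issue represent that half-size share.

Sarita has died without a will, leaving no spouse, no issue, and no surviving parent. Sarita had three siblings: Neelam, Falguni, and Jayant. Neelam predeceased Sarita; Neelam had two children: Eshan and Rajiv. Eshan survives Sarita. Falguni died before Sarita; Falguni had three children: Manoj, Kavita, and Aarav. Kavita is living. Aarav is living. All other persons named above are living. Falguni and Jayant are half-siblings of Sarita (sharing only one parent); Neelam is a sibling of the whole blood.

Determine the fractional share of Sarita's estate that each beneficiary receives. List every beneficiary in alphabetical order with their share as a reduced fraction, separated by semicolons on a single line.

No spouse, descendants, or parent survives, so the estate passes to Sarita's siblings per stirpes.
Half-blood siblings count for one-half the weight of whole-blood siblings at the initial division.
Dividing 1 in proportion to weights (total weight 2): Neelam (weight 1) → 1/2; Falguni (weight 1/2) → 1/4; Jayant (weight 1/2) → 1/4.
Neelam predeceased; the 1/2 allotted to Neelam's branch passes to Neelam's issue by representation.
The 1/2 is divided into 2 equal shares of 1/4 among Eshan, Rajiv.
Eshan is living and takes 1/4.
Rajiv is living and takes 1/4.
Falguni predeceased; the 1/4 allotted to Falguni's branch passes to Falguni's issue by representation.
The 1/4 is divided into 3 equal shares of 1/12 among Manoj, Kavita, Aarav.
Manoj is living and takes 1/12.
Kavita is living and takes 1/12.
Aarav is living and takes 1/12.
Jayant is living and takes 1/4.

Aarav 1/12; Eshan 1/4; Jayant 1/4; Kavita 1/12; Manoj 1/12; Rajiv 1/4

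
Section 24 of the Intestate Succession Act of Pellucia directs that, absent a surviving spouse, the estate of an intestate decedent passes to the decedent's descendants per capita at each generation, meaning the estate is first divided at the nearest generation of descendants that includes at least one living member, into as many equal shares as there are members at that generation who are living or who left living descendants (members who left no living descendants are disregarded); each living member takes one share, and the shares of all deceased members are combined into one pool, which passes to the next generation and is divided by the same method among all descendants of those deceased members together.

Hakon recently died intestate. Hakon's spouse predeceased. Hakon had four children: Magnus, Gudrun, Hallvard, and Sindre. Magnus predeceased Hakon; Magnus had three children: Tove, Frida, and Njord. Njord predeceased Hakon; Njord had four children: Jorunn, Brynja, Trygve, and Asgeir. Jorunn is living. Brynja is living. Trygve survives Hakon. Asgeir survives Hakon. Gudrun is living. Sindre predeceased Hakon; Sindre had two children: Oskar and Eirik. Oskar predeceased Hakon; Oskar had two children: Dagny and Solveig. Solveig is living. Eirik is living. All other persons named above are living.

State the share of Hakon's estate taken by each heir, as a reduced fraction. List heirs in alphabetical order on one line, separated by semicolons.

Asgeir 1/30; Brynja 1/30; Dagny 1/30; Eirik 1/10; Frida 1/10; Gudrun 1/4; Hallvard 1/4; Jorunn 1/30; Solveig 1/30; Tove 1/10; Trygve 1/30

There is no surviving spouse, so the entire estate passes to Hakon's descendants per capita at each generation.
At generation 1 (Magnus, Gudrun, Hallvard, Sindre) there are 4 shares of (1)/4 = 1/4 each.
Living: Gudrun and Hallvard — each takes 1/4.
Deceased: Magnus and Sindre. Their combined 1/2 is pooled and carried to generation 2.
At generation 2 (Tove, Frida, Njord, Oskar, Eirik) there are 5 shares of (1/2)/5 = 1/10 each.
Living: Tove, Frida, and Eirik — each takes 1/10.
Deceased: Njord and Oskar. Their combined 1/5 is pooled and carried to generation 3.
At generation 3 (Jorunn, Brynja, Trygve, Asgeir, Dagny, Solveig) there are 6 shares of (1/5)/6 = 1/30 each.
Living: Jorunn, Brynja, Trygve, Asgeir, Dagny, and Solveig — each takes 1/30.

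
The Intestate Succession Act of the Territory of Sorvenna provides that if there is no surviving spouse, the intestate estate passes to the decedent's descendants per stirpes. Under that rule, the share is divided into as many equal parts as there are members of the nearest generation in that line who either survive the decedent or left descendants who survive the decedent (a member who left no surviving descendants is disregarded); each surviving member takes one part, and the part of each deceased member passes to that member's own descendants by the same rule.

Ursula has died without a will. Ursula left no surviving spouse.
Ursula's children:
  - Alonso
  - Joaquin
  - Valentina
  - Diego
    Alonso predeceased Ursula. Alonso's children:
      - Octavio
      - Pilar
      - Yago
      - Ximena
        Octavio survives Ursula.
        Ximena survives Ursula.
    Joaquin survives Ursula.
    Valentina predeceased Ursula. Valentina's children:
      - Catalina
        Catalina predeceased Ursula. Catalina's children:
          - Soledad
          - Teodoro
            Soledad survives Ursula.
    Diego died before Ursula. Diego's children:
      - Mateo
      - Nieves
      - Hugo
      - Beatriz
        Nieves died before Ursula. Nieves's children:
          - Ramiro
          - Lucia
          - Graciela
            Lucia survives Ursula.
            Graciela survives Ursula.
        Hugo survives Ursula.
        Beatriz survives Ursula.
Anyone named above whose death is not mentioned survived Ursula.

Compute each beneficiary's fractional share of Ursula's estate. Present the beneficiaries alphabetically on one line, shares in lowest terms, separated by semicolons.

There is no surviving spouse, so the entire estate passes to Ursula's descendants per stirpes.
The estate is divided into 4 equal shares of 1/4 among Alonso, Joaquin, Valentina, Diego.
Alonso predeceased; the 1/4 allotted to Alonso's branch passes to Alonso's issue by representation.
The 1/4 is divided into 4 equal shares of 1/16 among Octavio, Pilar, Yago, Ximena.
Octavio is living and takes 1/16.
Pilar is living and takes 1/16.
Yago is living and takes 1/16.
Ximena is living and takes 1/16.
Joaquin is living and takes 1/4.
Valentina predeceased; the 1/4 allotted to Valentina's branch passes to Valentina's issue by representation.
Catalina's line is the sole branch at this level, so the full 1/4 passes to Catalina's issue by representation.
The 1/4 is divided into 2 equal shares of 1/8 among Soledad, Teodoro.
Soledad is living and takes 1/8.
Teodoro is living and takes 1/8.
Diego predeceased; the 1/4 allotted to Diego's branch passes to Diego's issue by representation.
The 1/4 is divided into 4 equal shares of 1/16 among Mateo, Nieves, Hugo, Beatriz.
Mateo is living and takes 1/16.
Nieves predeceased; the 1/16 allotted to Nieves's branch passes to Nieves's issue by representation.
The 1/16 is divided into 3 equal shares of 1/48 among Ramiro, Lucia, Graciela.
Ramiro is living and takes 1/48.
Lucia is living and takes 1/48.
Graciela is living and takes 1/48.
Hugo is living and takes 1/16.
Beatriz is living and takes 1/16.

Beatriz 1/16; Graciela 1/48; Hugo 1/16; Joaquin 1/4; Lucia 1/48; Mateo 1/16; Octavio 1/16; Pilar 1/16; Ramiro 1/48; Soledad 1/8; Teodoro 1/8; Ximena 1/16; Yago 1/16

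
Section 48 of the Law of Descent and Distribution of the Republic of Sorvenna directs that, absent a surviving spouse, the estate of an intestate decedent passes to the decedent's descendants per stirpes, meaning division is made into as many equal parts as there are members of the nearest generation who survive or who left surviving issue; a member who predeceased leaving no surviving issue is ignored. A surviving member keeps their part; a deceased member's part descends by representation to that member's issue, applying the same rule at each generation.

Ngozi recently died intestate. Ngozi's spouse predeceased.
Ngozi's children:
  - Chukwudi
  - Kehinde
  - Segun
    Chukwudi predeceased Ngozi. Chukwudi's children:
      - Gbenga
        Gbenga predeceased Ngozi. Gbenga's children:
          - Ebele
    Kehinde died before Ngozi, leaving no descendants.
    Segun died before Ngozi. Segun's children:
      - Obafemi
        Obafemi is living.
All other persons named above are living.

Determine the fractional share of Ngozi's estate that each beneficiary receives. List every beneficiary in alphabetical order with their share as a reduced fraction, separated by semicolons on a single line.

Ebele 1/2; Obafemi 1/2

There is no surviving spouse, so the entire estate passes to Ngozi's descendants per stirpes.
Kehinde left no surviving issue, so that branch lapses and is disregarded.
The estate is divided into 2 equal shares of 1/2 among Chukwudi, Segun.
Chukwudi predeceased; the 1/2 allotted to Chukwudi's branch passes to Chukwudi's issue by representation.
Gbenga's line is the sole branch at this level, so the full 1/2 passes to Gbenga's issue by representation.
Ebele is the sole taker at this level and receives the full 1/2.
Segun predeceased; the 1/2 allotted to Segun's branch passes to Segun's issue by representation.
Obafemi is the sole taker at this level and receives the full 1/2.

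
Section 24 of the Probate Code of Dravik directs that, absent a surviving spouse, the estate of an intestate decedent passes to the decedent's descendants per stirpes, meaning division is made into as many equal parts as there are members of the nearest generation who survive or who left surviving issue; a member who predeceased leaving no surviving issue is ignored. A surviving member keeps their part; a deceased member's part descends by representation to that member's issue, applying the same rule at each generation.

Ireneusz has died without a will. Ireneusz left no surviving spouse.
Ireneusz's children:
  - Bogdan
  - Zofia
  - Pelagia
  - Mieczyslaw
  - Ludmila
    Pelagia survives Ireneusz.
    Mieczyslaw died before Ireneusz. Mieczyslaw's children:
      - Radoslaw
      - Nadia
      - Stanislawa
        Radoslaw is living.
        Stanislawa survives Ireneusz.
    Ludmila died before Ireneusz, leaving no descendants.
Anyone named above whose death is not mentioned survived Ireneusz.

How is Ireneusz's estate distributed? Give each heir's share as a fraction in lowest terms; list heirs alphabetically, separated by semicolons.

Bogdan 1/4; Nadia 1/12; Pelagia 1/4; Radoslaw 1/12; Stanislawa 1/12; Zofia 1/4

There is no surviving spouse, so the entire estate passes to Ireneusz's descendants per stirpes.
Ludmila left no surviving issue, so that branch lapses and is disregarded.
The estate is divided into 4 equal shares of 1/4 among Bogdan, Zofia, Pelagia, Mieczyslaw.
Bogdan is living and takes 1/4.
Zofia is living and takes 1/4.
Pelagia is living and takes 1/4.
Mieczyslaw predeceased; the 1/4 allotted to Mieczyslaw's branch passes to Mieczyslaw's issue by representation.
The 1/4 is divided into 3 equal shares of 1/12 among Radoslaw, Nadia, Stanislawa.
Radoslaw is living and takes 1/12.
Nadia is living and takes 1/12.
Stanislawa is living and takes 1/12.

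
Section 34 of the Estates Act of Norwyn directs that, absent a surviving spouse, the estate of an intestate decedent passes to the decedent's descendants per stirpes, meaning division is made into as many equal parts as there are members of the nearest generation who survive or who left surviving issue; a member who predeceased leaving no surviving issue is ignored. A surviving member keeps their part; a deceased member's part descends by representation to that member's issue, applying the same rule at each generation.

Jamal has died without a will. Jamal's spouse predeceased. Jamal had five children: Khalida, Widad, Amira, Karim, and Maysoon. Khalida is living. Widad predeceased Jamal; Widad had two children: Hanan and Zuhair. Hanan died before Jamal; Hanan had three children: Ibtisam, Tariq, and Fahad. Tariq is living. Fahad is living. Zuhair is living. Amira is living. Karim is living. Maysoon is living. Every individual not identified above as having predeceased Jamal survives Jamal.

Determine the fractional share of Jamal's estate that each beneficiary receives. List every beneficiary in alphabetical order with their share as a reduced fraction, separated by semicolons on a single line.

There is no surviving spouse, so the entire estate passes to Jamal's descendants per stirpes.
The estate is divided into 5 equal shares of 1/5 among Khalida, Widad, Amira, Karim, Maysoon.
Khalida is living and takes 1/5.
Widad predeceased; the 1/5 allotted to Widad's branch passes to Widad's issue by representation.
The 1/5 is divided into 2 equal shares of 1/10 among Hanan, Zuhair.
Hanan predeceased; the 1/10 allotted to Hanan's branch passes to Hanan's issue by representation.
The 1/10 is divided into 3 equal shares of 1/30 among Ibtisam, Tariq, Fahad.
Ibtisam is living and takes 1/30.
Tariq is living and takes 1/30.
Fahad is living and takes 1/30.
Zuhair is living and takes 1/10.
Amira is living and takes 1/5.
Karim is living and takes 1/5.
Maysoon is living and takes 1/5.

Amira 1/5; Fahad 1/30; Ibtisam 1/30; Karim 1/5; Khalida 1/5; Maysoon 1/5; Tariq 1/30; Zuhair 1/10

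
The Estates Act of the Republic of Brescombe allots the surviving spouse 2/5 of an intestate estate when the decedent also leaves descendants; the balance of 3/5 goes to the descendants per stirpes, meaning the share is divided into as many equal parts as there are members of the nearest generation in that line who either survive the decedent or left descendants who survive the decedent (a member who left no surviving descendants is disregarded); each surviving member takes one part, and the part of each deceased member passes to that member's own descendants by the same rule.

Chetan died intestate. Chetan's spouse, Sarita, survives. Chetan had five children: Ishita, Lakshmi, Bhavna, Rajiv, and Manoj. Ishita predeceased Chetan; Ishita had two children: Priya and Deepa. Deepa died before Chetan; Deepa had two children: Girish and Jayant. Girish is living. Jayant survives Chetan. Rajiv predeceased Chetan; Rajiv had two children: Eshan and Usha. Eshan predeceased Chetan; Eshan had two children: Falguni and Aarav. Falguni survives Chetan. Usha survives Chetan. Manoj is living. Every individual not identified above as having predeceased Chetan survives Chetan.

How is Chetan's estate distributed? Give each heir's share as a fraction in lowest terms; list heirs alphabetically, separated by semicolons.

Sarita, as surviving spouse, takes 2/5.
The remaining 3/5 passes to Chetan's descendants per stirpes.
The 3/5 is divided into 5 equal shares of 3/25 among Ishita, Lakshmi, Bhavna, Rajiv, Manoj.
Ishita predeceased; the 3/25 allotted to Ishita's branch passes to Ishita's issue by representation.
The 3/25 is divided into 2 equal shares of 3/50 among Priya, Deepa.
Priya is living and takes 3/50.
Deepa predeceased; the 3/50 allotted to Deepa's branch passes to Deepa's issue by representation.
The 3/50 is divided into 2 equal shares of 3/100 among Girish, Jayant.
Girish is living and takes 3/100.
Jayant is living and takes 3/100.
Lakshmi is living and takes 3/25.
Bhavna is living and takes 3/25.
Rajiv predeceased; the 3/25 allotted to Rajiv's branch passes to Rajiv's issue by representation.
The 3/25 is divided into 2 equal shares of 3/50 among Eshan, Usha.
Eshan predeceased; the 3/50 allotted to Eshan's branch passes to Eshan's issue by representation.
The 3/50 is divided into 2 equal shares of 3/100 among Falguni, Aarav.
Falguni is living and takes 3/100.
Aarav is living and takes 3/100.
Usha is living and takes 3/50.
Manoj is living and takes 3/25.

Aarav 3/100; Bhavna 3/25; Falguni 3/100; Girish 3/100; Jayant 3/100; Lakshmi 3/25; Manoj 3/25; Priya 3/50; Sarita 2/5; Usha 3/50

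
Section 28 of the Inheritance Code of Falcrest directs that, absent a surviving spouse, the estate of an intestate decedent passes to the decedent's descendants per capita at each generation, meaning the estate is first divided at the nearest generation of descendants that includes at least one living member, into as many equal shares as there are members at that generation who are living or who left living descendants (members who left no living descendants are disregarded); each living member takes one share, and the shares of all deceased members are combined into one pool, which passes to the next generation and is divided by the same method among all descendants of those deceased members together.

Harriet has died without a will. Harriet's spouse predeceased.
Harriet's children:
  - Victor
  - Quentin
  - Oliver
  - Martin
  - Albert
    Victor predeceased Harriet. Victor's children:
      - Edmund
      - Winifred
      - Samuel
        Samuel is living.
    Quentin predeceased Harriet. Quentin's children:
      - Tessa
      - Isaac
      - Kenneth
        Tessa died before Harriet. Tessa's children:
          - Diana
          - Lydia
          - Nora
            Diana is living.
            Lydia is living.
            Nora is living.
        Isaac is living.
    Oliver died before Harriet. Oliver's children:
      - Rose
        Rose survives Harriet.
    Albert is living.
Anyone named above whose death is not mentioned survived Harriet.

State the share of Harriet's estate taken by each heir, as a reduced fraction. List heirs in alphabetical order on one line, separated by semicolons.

There is no surviving spouse, so the entire estate passes to Harriet's descendants per capita at each generation.
At generation 1 (Victor, Quentin, Oliver, Martin, Albert) there are 5 shares of (1)/5 = 1/5 each.
Living: Martin and Albert — each takes 1/5.
Deceased: Victor, Quentin, and Oliver. Their combined 3/5 is pooled and carried to generation 2.
At generation 2 (Edmund, Winifred, Samuel, Tessa, Isaac, Kenneth, Rose) there are 7 shares of (3/5)/7 = 3/35 each.
Living: Edmund, Winifred, Samuel, Isaac, Kenneth, and Rose — each takes 3/35.
Deceased: Tessa. That 3/35 share is carried to generation 3.
At generation 3 (Diana, Lydia, Nora) there are 3 shares of (3/35)/3 = 1/35 each.
Living: Diana, Lydia, and Nora — each takes 1/35.

Albert 1/5; Diana 1/35; Edmund 3/35; Isaac 3/35; Kenneth 3/35; Lydia 1/35; Martin 1/5; Nora 1/35; Rose 3/35; Samuel 3/35; Winifred 3/35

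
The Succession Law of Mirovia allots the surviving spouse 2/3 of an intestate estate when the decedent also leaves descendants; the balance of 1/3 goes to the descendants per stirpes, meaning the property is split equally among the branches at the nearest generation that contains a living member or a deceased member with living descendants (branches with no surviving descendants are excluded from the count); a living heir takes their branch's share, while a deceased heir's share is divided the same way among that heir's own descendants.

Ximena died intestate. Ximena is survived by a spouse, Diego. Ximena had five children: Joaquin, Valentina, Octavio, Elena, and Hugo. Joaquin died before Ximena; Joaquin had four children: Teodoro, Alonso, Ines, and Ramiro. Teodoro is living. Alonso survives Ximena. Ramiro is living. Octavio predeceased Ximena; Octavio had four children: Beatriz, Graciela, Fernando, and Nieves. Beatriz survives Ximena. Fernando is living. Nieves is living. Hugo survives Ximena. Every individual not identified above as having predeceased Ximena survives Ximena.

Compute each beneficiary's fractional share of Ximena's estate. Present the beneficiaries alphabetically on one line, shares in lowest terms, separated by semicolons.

Alonso 1/60; Beatriz 1/60; Diego 2/3; Elena 1/15; Fernando 1/60; Graciela 1/60; Hugo 1/15; Ines 1/60; Nieves 1/60; Ramiro 1/60; Teodoro 1/60; Valentina 1/15

Diego, as surviving spouse, takes 2/3.
The remaining 1/3 passes to Ximena's descendants per stirpes.
The 1/3 is divided into 5 equal shares of 1/15 among Joaquin, Valentina, Octavio, Elena, Hugo.
Joaquin predeceased; the 1/15 allotted to Joaquin's branch passes to Joaquin's issue by representation.
The 1/15 is divided into 4 equal shares of 1/60 among Teodoro, Alonso, Ines, Ramiro.
Teodoro is living and takes 1/60.
Alonso is living and takes 1/60.
Ines is living and takes 1/60.
Ramiro is living and takes 1/60.
Valentina is living and takes 1/15.
Octavio predeceased; the 1/15 allotted to Octavio's branch passes to Octavio's issue by representation.
The 1/15 is divided into 4 equal shares of 1/60 among Beatriz, Graciela, Fernando, Nieves.
Beatriz is living and takes 1/60.
Graciela is living and takes 1/60.
Fernando is living and takes 1/60.
Nieves is living and takes 1/60.
Elena is living and takes 1/15.
Hugo is living and takes 1/15.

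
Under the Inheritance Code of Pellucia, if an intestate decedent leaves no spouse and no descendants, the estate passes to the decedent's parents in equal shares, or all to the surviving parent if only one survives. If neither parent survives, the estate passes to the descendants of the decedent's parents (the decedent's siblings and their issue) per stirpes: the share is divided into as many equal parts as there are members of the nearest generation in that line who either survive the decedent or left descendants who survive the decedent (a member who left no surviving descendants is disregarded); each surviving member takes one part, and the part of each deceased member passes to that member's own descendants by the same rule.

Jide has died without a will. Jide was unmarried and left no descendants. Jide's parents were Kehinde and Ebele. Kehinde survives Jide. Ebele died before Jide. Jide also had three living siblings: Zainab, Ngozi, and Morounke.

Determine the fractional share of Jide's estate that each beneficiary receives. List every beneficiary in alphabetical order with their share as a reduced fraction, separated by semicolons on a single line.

Kehinde 1

Only one parent, Kehinde, survives, so Kehinde takes the entire estate. The siblings take nothing because a surviving parent has priority.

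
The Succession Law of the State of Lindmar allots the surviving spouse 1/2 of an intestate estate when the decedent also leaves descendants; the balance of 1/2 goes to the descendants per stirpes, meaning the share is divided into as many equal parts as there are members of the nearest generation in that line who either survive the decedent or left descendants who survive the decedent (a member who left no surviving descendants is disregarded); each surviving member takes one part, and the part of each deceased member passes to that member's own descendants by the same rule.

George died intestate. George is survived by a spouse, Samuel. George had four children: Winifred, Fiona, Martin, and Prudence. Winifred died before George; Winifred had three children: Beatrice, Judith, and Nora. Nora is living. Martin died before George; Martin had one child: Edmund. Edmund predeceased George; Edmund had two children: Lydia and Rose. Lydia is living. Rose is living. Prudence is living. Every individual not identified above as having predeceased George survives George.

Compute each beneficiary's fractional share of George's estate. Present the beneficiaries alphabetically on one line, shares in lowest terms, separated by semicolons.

Samuel, as surviving spouse, takes 1/2.
The remaining 1/2 passes to George's descendants per stirpes.
The 1/2 is divided into 4 equal shares of 1/8 among Winifred, Fiona, Martin, Prudence.
Winifred predeceased; the 1/8 allotted to Winifred's branch passes to Winifred's issue by representation.
The 1/8 is divided into 3 equal shares of 1/24 among Beatrice, Judith, Nora.
Beatrice is living and takes 1/24.
Judith is living and takes 1/24.
Nora is living and takes 1/24.
Fiona is living and takes 1/8.
Martin predeceased; the 1/8 allotted to Martin's branch passes to Martin's issue by representation.
Edmund's line is the sole branch at this level, so the full 1/8 passes to Edmund's issue by representation.
The 1/8 is divided into 2 equal shares of 1/16 among Lydia, Rose.
Lydia is living and takes 1/16.
Rose is living and takes 1/16.
Prudence is living and takes 1/8.

Beatrice 1/24; Fiona 1/8; Judith 1/24; Lydia 1/16; Nora 1/24; Prudence 1/8; Rose 1/16; Samuel 1/2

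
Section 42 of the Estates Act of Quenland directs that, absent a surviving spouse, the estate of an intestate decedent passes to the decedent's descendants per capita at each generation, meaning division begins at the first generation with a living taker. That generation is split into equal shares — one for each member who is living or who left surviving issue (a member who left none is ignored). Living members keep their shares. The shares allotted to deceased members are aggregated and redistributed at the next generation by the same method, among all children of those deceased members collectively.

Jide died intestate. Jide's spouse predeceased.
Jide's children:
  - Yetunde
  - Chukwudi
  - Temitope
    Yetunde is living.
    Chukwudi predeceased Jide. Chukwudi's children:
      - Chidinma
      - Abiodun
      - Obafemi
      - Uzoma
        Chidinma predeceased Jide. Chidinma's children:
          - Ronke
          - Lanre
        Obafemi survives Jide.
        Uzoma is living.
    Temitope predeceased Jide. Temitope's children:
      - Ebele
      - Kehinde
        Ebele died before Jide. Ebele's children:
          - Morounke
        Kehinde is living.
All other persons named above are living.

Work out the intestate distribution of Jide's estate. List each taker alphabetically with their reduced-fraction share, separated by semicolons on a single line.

Abiodun 1/9; Kehinde 1/9; Lanre 2/27; Morounke 2/27; Obafemi 1/9; Ronke 2/27; Uzoma 1/9; Yetunde 1/3

There is no surviving spouse, so the entire estate passes to Jide's descendants per capita at each generation.
At generation 1 (Yetunde, Chukwudi, Temitope) there are 3 shares of (1)/3 = 1/3 each.
Living: Yetunde — each takes 1/3.
Deceased: Chukwudi and Temitope. Their combined 2/3 is pooled and carried to generation 2.
At generation 2 (Chidinma, Abiodun, Obafemi, Uzoma, Ebele, Kehinde) there are 6 shares of (2/3)/6 = 1/9 each.
Living: Abiodun, Obafemi, Uzoma, and Kehinde — each takes 1/9.
Deceased: Chidinma and Ebele. Their combined 2/9 is pooled and carried to generation 3.
At generation 3 (Ronke, Lanre, Morounke) there are 3 shares of (2/9)/3 = 2/27 each.
Living: Ronke, Lanre, and Morounke — each takes 2/27.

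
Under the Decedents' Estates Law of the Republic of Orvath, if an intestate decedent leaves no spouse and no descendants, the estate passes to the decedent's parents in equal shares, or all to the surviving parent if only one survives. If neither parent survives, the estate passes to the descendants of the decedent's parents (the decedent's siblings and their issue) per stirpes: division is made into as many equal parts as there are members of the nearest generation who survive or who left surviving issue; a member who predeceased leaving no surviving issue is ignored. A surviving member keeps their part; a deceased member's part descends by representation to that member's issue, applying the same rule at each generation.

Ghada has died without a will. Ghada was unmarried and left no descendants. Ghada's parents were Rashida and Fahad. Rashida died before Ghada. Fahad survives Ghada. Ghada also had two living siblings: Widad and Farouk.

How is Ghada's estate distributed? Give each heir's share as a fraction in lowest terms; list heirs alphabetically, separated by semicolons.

Only one parent, Fahad, survives, so Fahad takes the entire estate. The siblings take nothing because a surviving parent has priority.

Fahad 1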